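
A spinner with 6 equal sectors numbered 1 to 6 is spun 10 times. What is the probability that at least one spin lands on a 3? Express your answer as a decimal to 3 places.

0.838

P(no spin lands on a 3) = (5/6)^10 ≈ 0.162.
P(at least one) = 1 − 0.162 = 0.838.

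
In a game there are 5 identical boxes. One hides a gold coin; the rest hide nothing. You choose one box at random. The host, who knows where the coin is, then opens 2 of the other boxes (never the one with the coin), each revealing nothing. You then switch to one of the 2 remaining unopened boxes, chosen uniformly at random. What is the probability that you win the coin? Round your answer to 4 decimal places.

0.4000

Your original box holds the coin with probability 1/5, so the other 4 collectively hold it with probability 4/5.
The host can always find 2 empty boxes to open, so the reveals don't change that 4/5; it is now spread over the 2 remaining unopened boxes.
P(win by switching) = (4/5) · (1/2) = 2/5 ≈ 0.4000.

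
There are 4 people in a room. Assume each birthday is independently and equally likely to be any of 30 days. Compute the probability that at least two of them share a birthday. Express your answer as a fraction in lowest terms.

It's easier to compute the probability that all 4 are distinct.
P(all distinct) = 30/30 · 29/30 · ··· · 27/30 = 203/250.
So the probability of at least one match is 1 − 203/250 = 47/250.

47/250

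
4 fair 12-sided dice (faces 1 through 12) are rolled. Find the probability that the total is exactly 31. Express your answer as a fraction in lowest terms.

There are 12^4 = 20736 equally likely outcomes.
The number of ordered 4-tuples from {1,…,12} summing to 31 is 916.
P(sum = 31) = 916/20736 = 229/5184.

229/5184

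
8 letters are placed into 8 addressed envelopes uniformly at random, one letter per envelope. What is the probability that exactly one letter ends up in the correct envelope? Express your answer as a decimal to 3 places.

Choose which one is fixed: C(8,1) = 8 ways.
The remaining 7 must have no fixed point: D(7) = 1854.
P = 8·1854/40320 = 103/280 ≈ 0.368.

0.368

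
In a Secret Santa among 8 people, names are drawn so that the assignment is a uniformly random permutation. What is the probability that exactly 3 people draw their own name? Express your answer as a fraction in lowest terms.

11/180

Choose which 3 of the 8 are fixed: C(8,3) = 56 ways.
The remaining 5 must have no fixed point: D(5) = 44.
P = 56·44/40320 = 11/180.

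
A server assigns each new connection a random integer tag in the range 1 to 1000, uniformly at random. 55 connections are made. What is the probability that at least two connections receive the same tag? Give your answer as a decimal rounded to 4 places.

It's easier to compute the probability that all 55 are distinct.
P(all distinct) = 1000/1000 · 999/1000 · ··· · 946/1000 ≈ 0.2203.
So the probability of at least one match is 1 − 0.2203 = 0.7797.

0.7797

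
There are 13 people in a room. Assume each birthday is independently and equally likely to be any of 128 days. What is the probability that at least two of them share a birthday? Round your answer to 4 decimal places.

It's easier to compute the probability that all 13 are distinct.
P(all distinct) = 128/128 · 127/128 · ··· · 116/128 ≈ 0.5325.
So the probability of at least one match is 1 − 0.5325 = 0.4675.

0.4675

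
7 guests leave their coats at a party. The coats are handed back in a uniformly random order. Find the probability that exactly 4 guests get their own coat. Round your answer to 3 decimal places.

0.014

Choose which 4 of the 7 are fixed: C(7,4) = 35 ways.
The remaining 3 must have no fixed point: D(3) = 2.
P = 35·2/5040 = 1/72 ≈ 0.014.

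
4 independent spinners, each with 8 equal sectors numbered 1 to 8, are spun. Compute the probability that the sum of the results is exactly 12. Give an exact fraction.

161/4096

There are 8^4 = 4096 equally likely outcomes.
The number of ordered 4-tuples from {1,…,8} summing to 12 is 161.
P(sum = 12) = 161/4096.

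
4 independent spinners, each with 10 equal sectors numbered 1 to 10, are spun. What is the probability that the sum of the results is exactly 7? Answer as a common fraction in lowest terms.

There are 10^4 = 10000 equally likely outcomes.
The number of ordered 4-tuples from {1,…,10} summing to 7 is 20.
P(sum = 7) = 20/10000 = 1/500.

1/500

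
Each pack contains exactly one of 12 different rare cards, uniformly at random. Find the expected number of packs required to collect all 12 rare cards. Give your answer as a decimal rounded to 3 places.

37.239

After i distinct types are collected, each trial gives a new one with probability (12−i)/12, so the expected wait for the next new type is 12/(12−i).
E = 12/12 + 12/11 + 12/10 + 12/9 + 12/8 + 12/7 + 12/6 + 12/5 + 12/4 + 12/3 + 12/2 + 12/1 = 86021/2310 ≈ 37.239.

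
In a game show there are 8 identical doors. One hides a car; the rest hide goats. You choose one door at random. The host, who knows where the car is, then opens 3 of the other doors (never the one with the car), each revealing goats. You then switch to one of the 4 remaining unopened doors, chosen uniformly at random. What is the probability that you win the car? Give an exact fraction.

Your original door holds the car with probability 1/8, so the other 7 collectively hold it with probability 7/8.
The host can always find 3 empty doors to open, so the reveals don't change that 7/8; it is now spread over the 4 remaining unopened doors.
P(win by switching) = (7/8) · (1/4) = 7/32.

7/32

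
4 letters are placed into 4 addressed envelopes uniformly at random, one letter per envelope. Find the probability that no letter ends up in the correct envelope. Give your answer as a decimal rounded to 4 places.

This is the derangement probability: permutations of 4 with no fixed point.
D(4) = 4! · (1 − 1/1! + 1/2! − ··· + (−1)^4/4!) = 9.
P = 9/24 = 3/8 ≈ 0.3750.

0.3750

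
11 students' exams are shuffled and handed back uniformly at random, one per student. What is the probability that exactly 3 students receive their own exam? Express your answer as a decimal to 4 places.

Choose which 3 of the 11 are fixed: C(11,3) = 165 ways.
The remaining 8 must have no fixed point: D(8) = 14833.
P = 165·14833/39916800 = 2119/34560 ≈ 0.0613.

0.0613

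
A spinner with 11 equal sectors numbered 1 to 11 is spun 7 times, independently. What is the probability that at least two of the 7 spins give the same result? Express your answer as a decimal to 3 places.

P(all 7 different) = 11/11 · 10/11 · ··· · 5/11 ≈ 0.085.
P(at least two equal) = 1 − 0.085 = 0.915.

0.915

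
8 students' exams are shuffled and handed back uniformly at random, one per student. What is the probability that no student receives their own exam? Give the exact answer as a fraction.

This is the derangement probability: permutations of 8 with no fixed point.
D(8) = 8! · (1 − 1/1! + 1/2! − ··· + (−1)^8/8!) = 14833.
P = 14833/40320 = 2119/5760.

2119/5760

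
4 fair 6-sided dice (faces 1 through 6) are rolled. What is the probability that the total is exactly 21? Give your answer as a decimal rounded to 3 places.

0.015

There are 6^4 = 1296 equally likely outcomes.
The number of ordered 4-tuples from {1,…,6} summing to 21 is 20.
P(sum = 21) = 20/1296 = 5/324 ≈ 0.015.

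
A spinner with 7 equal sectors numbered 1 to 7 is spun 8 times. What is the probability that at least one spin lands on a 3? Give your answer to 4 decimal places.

0.7086

P(no spin lands on a 3) = (6/7)^8 ≈ 0.2914.
P(at least one) = 1 − 0.2914 = 0.7086.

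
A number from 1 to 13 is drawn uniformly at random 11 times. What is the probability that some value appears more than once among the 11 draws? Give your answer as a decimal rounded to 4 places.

P(all 11 different) = 13/13 · 12/13 · ··· · 3/13 ≈ 0.0017.
P(at least two equal) = 1 − 0.0017 = 0.9983.

0.9983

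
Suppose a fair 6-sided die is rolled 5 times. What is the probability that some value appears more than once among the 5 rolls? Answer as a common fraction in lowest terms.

49/54

P(all 5 different) = 6/6 · 5/6 · ··· · 2/6 = 5/54.
P(at least two equal) = 1 − 5/54 = 49/54.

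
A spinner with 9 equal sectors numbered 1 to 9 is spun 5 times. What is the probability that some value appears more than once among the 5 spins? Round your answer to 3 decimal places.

0.744

P(all 5 different) = 9/9 · 8/9 · ··· · 5/9 ≈ 0.256.
P(at least two equal) = 1 − 0.256 = 0.744.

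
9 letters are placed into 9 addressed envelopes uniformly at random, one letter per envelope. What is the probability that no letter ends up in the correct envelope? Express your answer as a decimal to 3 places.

This is the derangement probability: permutations of 9 with no fixed point.
D(9) = 9! · (1 − 1/1! + 1/2! − ··· + (−1)^9/9!) = 133496.
P = 133496/362880 = 16687/45360 ≈ 0.368.

0.368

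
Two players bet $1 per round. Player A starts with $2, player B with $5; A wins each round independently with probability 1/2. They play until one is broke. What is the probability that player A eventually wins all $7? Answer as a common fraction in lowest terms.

2/7

With a fair step, P(i) = ½P(i−1) + ½P(i+1) with P(0)=0, P(7)=1 has the linear solution P(i) = i/7.
P(2) = 2/7.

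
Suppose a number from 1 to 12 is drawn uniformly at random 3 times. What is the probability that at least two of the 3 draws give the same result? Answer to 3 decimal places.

0.236

P(all 3 different) = 12/12 · 11/12 · ··· · 10/12 ≈ 0.764.
P(at least two equal) = 1 − 0.764 = 0.236.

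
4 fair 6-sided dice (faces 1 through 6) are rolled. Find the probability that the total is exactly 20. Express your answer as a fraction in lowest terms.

There are 6^4 = 1296 equally likely outcomes.
The number of ordered 4-tuples from {1,…,6} summing to 20 is 35.
P(sum = 20) = 35/1296.

35/1296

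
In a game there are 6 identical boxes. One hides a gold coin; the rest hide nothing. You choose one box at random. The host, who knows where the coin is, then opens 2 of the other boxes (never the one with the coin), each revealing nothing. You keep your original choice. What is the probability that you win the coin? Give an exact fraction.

1/6

The host can always open 2 empty boxes regardless of your choice, so the reveals give no information about your original box.
P(win by staying) = 1/6.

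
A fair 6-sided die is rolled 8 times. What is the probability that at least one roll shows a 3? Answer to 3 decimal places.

0.767

P(no roll shows a 3) = (5/6)^8 ≈ 0.233.
P(at least one) = 1 − 0.233 = 0.767.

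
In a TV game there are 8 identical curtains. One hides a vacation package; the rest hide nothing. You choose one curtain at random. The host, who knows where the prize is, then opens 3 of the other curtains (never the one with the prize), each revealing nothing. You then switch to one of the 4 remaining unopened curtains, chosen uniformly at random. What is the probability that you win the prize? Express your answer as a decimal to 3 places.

Your original curtain holds the prize with probability 1/8, so the other 7 collectively hold it with probability 7/8.
The host can always find 3 empty curtains to open, so the reveals don't change that 7/8; it is now spread over the 4 remaining unopened curtains.
P(win by switching) = (7/8) · (1/4) = 7/32 ≈ 0.219.

0.219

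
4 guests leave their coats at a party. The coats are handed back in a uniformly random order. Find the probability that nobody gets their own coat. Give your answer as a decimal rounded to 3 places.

0.375

This is the derangement probability: permutations of 4 with no fixed point.
D(4) = 4! · (1 − 1/1! + 1/2! − ··· + (−1)^4/4!) = 9.
P = 9/24 = 3/8 ≈ 0.375.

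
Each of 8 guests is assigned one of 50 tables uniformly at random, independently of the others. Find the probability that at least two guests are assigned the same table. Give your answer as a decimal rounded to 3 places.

0.446

It's easier to compute the probability that all 8 are distinct.
P(all distinct) = 50/50 · 49/50 · ··· · 43/50 ≈ 0.554.
So the probability of at least one match is 1 − 0.554 = 0.446.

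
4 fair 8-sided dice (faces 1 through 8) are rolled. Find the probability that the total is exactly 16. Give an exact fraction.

There are 8^4 = 4096 equally likely outcomes.
The number of ordered 4-tuples from {1,…,8} summing to 16 is 315.
P(sum = 16) = 315/4096.

315/4096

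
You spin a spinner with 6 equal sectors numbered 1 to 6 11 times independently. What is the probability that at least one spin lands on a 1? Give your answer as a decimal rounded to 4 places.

P(no spin lands on a 1) = (5/6)^11 ≈ 0.1346.
P(at least one) = 1 − 0.1346 = 0.8654.

0.8654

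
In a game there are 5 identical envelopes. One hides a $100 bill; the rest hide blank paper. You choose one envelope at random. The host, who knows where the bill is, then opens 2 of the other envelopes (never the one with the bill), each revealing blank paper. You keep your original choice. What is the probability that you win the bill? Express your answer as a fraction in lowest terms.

1/5

The host can always open 2 empty envelopes regardless of your choice, so the reveals give no information about your original envelope.
P(win by staying) = 1/5.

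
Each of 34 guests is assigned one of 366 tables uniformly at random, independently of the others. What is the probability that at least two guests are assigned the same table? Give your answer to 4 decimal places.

It's easier to compute the probability that all 34 are distinct.
P(all distinct) = 366/366 · 365/366 · ··· · 333/366 ≈ 0.2056.
So the probability of at least one match is 1 − 0.2056 = 0.7944.

0.7944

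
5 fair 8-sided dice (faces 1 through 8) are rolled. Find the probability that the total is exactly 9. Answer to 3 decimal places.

0.002

There are 8^5 = 32768 equally likely outcomes.
The number of ordered 5-tuples from {1,…,8} summing to 9 is 70.
P(sum = 9) = 70/32768 = 35/16384 ≈ 0.002.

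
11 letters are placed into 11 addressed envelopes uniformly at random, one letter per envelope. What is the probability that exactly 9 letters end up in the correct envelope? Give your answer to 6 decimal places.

0.000001

Choose which 9 of the 11 are fixed: C(11,9) = 55 ways.
The remaining 2 must have no fixed point: D(2) = 1.
P = 55·1/39916800 = 1/725760 ≈ 0.000001.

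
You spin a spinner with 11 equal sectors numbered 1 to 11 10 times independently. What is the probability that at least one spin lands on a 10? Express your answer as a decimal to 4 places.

P(no spin lands on a 10) = (10/11)^10 ≈ 0.3855.
P(at least one) = 1 − 0.3855 = 0.6145.

0.6145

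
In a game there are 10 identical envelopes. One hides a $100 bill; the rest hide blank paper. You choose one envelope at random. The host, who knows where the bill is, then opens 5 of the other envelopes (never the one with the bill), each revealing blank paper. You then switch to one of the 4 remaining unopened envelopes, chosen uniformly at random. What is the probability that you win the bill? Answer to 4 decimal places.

0.2250

Your original envelope holds the bill with probability 1/10, so the other 9 collectively hold it with probability 9/10.
The host can always find 5 empty envelopes to open, so the reveals don't change that 9/10; it is now spread over the 4 remaining unopened envelopes.
P(win by switching) = (9/10) · (1/4) = 9/40 ≈ 0.2250.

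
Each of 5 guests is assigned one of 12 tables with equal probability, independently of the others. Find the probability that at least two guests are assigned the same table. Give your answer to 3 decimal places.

It's easier to compute the probability that all 5 are distinct.
P(all distinct) = 12/12 · 11/12 · ··· · 8/12 ≈ 0.382.
So the probability of at least one match is 1 − 0.382 = 0.618.

0.618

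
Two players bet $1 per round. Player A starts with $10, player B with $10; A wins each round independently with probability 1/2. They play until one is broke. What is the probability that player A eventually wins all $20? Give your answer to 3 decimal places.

With a fair step, P(i) = ½P(i−1) + ½P(i+1) with P(0)=0, P(20)=1 has the linear solution P(i) = i/20.
P(10) = 10/20 = 1/2 ≈ 0.500.

0.500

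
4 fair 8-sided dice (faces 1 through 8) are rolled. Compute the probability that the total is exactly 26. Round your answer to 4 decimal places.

There are 8^4 = 4096 equally likely outcomes.
The number of ordered 4-tuples from {1,…,8} summing to 26 is 84.
P(sum = 26) = 84/4096 = 21/1024 ≈ 0.0205.

0.0205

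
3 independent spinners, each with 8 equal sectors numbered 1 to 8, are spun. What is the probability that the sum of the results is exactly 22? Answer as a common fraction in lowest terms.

3/256

There are 8^3 = 512 equally likely outcomes.
The number of ordered 3-tuples from {1,…,8} summing to 22 is 6.
P(sum = 22) = 6/512 = 3/256.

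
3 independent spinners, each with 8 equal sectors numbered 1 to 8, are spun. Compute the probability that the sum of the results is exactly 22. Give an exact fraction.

There are 8^3 = 512 equally likely outcomes.
The number of ordered 3-tuples from {1,…,8} summing to 22 is 6.
P(sum = 22) = 6/512 = 3/256.

3/256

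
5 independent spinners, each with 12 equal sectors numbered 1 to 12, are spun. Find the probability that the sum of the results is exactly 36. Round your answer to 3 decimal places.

There are 12^5 = 248832 equally likely outcomes.
The number of ordered 5-tuples from {1,…,12} summing to 36 is 11385.
P(sum = 36) = 11385/248832 = 1265/27648 ≈ 0.046.

0.046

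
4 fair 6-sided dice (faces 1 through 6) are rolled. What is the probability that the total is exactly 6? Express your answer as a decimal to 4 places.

There are 6^4 = 1296 equally likely outcomes.
The number of ordered 4-tuples from {1,…,6} summing to 6 is 10.
P(sum = 6) = 10/1296 = 5/648 ≈ 0.0077.

0.0077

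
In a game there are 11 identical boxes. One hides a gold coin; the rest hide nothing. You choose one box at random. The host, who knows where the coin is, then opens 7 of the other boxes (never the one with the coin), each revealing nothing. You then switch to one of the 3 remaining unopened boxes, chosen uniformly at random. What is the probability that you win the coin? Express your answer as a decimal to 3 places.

0.303

Your original box holds the coin with probability 1/11, so the other 10 collectively hold it with probability 10/11.
The host can always find 7 empty boxes to open, so the reveals don't change that 10/11; it is now spread over the 3 remaining unopened boxes.
P(win by switching) = (10/11) · (1/3) = 10/33 ≈ 0.303.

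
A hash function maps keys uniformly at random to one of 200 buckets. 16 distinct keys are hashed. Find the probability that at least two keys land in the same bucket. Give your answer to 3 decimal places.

It's easier to compute the probability that all 16 are distinct.
P(all distinct) = 200/200 · 199/200 · ··· · 185/200 ≈ 0.540.
So the probability of at least one match is 1 − 0.540 = 0.460.

0.460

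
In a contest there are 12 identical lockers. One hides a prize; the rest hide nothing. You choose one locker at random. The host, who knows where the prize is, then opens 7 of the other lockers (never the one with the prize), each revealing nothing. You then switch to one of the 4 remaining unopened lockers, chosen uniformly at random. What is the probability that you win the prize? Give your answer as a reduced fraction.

11/48

Your original locker holds the prize with probability 1/12, so the other 11 collectively hold it with probability 11/12.
The host can always find 7 empty lockers to open, so the reveals don't change that 11/12; it is now spread over the 4 remaining unopened lockers.
P(win by switching) = (11/12) · (1/4) = 11/48.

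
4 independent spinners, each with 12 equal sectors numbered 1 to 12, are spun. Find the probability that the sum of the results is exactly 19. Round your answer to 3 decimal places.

There are 12^4 = 20736 equally likely outcomes.
The number of ordered 4-tuples from {1,…,12} summing to 19 is 736.
P(sum = 19) = 736/20736 = 23/648 ≈ 0.035.

0.035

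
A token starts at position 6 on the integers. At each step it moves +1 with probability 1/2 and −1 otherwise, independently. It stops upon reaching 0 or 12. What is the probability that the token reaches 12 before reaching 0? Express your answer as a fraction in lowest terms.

With a fair step, P(i) = ½P(i−1) + ½P(i+1) with P(0)=0, P(12)=1 has the linear solution P(i) = i/12.
P(6) = 6/12 = 1/2.

1/2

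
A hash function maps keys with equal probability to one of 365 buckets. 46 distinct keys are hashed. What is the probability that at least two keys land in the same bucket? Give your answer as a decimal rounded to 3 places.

It's easier to compute the probability that all 46 are distinct.
P(all distinct) = 365/365 · 364/365 · ··· · 320/365 ≈ 0.052.
So the probability of at least one match is 1 − 0.052 = 0.948.

0.948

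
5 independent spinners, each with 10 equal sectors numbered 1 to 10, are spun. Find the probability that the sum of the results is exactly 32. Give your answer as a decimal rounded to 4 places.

0.0484

There are 10^5 = 100000 equally likely outcomes.
The number of ordered 5-tuples from {1,…,10} summing to 32 is 4840.
P(sum = 32) = 4840/100000 = 121/2500 ≈ 0.0484.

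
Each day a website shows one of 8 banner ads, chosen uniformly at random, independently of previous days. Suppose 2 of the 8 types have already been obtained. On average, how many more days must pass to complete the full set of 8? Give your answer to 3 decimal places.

Starting from 2 distinct types, each trial gives a new one with probability (8−i)/8 when i types are held, so the wait for the next new type is 8/(8−i).
E = 8/6 + 8/5 + 8/4 + 8/3 + 8/2 + 8/1 = 98/5 ≈ 19.600.

19.600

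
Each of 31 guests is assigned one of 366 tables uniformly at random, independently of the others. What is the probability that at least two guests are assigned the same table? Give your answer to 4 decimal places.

0.7295

It's easier to compute the probability that all 31 are distinct.
P(all distinct) = 366/366 · 365/366 · ··· · 336/366 ≈ 0.2705.
So the probability of at least one match is 1 − 0.2705 = 0.7295.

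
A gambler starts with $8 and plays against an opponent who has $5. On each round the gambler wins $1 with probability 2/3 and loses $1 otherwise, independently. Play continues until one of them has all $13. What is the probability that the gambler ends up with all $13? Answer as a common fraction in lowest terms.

Let r = q/p = (1/3)/(2/3) = 1/2. The recurrence P(i) = p·P(i+1) + q·P(i−1) with P(0)=0, P(13)=1 gives P(i) = (1 − r^i)/(1 − r^13).
P(8) = (1 − (1/2)^8) / (1 − (1/2)^13) = 8160/8191.

8160/8191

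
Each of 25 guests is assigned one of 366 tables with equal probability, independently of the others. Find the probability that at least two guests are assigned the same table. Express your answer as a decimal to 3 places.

0.568

It's easier to compute the probability that all 25 are distinct.
P(all distinct) = 366/366 · 365/366 · ··· · 342/366 ≈ 0.432.
So the probability of at least one match is 1 − 0.432 = 0.568.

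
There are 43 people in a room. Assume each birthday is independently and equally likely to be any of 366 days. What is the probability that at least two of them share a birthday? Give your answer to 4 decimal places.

It's easier to compute the probability that all 43 are distinct.
P(all distinct) = 366/366 · 365/366 · ··· · 324/366 ≈ 0.0766.
So the probability of at least one match is 1 − 0.0766 = 0.9234.

0.9234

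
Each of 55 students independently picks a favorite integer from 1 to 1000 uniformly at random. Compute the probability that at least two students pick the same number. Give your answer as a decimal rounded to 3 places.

It's easier to compute the probability that all 55 are distinct.
P(all distinct) = 1000/1000 · 999/1000 · ··· · 946/1000 ≈ 0.220.
So the probability of at least one match is 1 − 0.220 = 0.780.

0.780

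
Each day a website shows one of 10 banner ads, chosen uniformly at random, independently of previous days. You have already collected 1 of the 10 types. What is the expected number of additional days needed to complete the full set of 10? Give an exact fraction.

Starting from 1 distinct type, each trial gives a new one with probability (10−i)/10 when i types are held, so the wait for the next new type is 10/(10−i).
E = 10/9 + 10/8 + 10/7 + 10/6 + 10/5 + 10/4 + 10/3 + 10/2 + 10/1 = 7129/252.

7129/252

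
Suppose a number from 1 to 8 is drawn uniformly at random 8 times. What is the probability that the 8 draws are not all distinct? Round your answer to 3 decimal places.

0.998

P(all 8 different) = 8/8 · 7/8 · ··· · 1/8 ≈ 0.002.
P(at least two equal) = 1 − 0.002 = 0.998.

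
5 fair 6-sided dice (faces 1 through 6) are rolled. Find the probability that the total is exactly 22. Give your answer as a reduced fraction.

There are 6^5 = 7776 equally likely outcomes.
The number of ordered 5-tuples from {1,…,6} summing to 22 is 420.
P(sum = 22) = 420/7776 = 35/648.

35/648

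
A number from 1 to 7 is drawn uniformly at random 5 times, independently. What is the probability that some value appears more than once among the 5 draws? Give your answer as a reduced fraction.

2041/2401

P(all 5 different) = 7/7 · 6/7 · ··· · 3/7 = 360/2401.
P(at least two equal) = 1 − 360/2401 = 2041/2401.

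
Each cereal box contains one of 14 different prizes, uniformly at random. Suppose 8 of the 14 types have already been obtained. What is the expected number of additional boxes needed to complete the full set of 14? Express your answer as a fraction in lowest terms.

Starting from 8 distinct types, each trial gives a new one with probability (14−i)/14 when i types are held, so the wait for the next new type is 14/(14−i).
E = 14/6 + 14/5 + 14/4 + 14/3 + 14/2 + 14/1 = 343/10.

343/10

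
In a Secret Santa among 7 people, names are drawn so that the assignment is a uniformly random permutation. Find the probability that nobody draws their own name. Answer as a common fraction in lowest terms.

103/280

This is the derangement probability: permutations of 7 with no fixed point.
D(7) = 7! · (1 − 1/1! + 1/2! − ··· + (−1)^7/7!) = 1854.
P = 1854/5040 = 103/280.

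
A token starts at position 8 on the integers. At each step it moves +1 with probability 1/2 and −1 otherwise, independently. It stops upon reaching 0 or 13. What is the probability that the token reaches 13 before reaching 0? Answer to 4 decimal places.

0.6154

With a fair step, P(i) = ½P(i−1) + ½P(i+1) with P(0)=0, P(13)=1 has the linear solution P(i) = i/13.
P(8) = 8/13 ≈ 0.6154.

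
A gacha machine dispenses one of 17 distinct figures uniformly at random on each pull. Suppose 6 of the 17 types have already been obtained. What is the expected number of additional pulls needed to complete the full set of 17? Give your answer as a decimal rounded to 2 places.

51.34

Starting from 6 distinct types, each trial gives a new one with probability (17−i)/17 when i types are held, so the wait for the next new type is 17/(17−i).
E = 17/11 + 17/10 + 17/9 + 17/8 + 17/7 + 17/6 + 17/5 + 17/4 + 17/3 + 17/2 + 17/1 = 1423087/27720 ≈ 51.34.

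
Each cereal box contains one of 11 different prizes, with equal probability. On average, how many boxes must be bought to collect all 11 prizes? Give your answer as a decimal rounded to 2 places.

After i distinct types are collected, each trial gives a new one with probability (11−i)/11, so the expected wait for the next new type is 11/(11−i).
E = 11/11 + 11/10 + 11/9 + 11/8 + 11/7 + 11/6 + 11/5 + 11/4 + 11/3 + 11/2 + 11/1 = 83711/2520 ≈ 33.22.

33.22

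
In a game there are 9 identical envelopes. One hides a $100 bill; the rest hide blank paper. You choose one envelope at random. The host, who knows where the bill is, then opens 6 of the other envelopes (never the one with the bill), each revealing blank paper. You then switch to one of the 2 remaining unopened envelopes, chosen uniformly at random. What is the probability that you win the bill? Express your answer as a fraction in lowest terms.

Your original envelope holds the bill with probability 1/9, so the other 8 collectively hold it with probability 8/9.
The host can always find 6 empty envelopes to open, so the reveals don't change that 8/9; it is now spread over the 2 remaining unopened envelopes.
P(win by switching) = (8/9) · (1/2) = 4/9.

4/9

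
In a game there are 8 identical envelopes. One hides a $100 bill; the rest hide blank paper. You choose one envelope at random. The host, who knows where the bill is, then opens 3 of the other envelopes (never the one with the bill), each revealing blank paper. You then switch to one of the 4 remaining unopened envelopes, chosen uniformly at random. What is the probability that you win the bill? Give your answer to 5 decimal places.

0.21875

Your original envelope holds the bill with probability 1/8, so the other 7 collectively hold it with probability 7/8.
The host can always find 3 empty envelopes to open, so the reveals don't change that 7/8; it is now spread over the 4 remaining unopened envelopes.
P(win by switching) = (7/8) · (1/4) = 7/32 ≈ 0.21875.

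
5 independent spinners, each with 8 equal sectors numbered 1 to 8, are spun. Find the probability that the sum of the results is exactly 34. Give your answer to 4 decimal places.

0.0064

There are 8^5 = 32768 equally likely outcomes.
The number of ordered 5-tuples from {1,…,8} summing to 34 is 210.
P(sum = 34) = 210/32768 = 105/16384 ≈ 0.0064.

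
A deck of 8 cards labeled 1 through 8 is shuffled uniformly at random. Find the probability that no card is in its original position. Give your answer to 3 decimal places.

0.368

This is the derangement probability: permutations of 8 with no fixed point.
D(8) = 8! · (1 − 1/1! + 1/2! − ··· + (−1)^8/8!) = 14833.
P = 14833/40320 = 2119/5760 ≈ 0.368.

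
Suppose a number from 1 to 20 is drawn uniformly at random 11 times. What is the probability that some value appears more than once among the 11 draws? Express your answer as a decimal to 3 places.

P(all 11 different) = 20/20 · 19/20 · ··· · 10/20 ≈ 0.033.
P(at least two equal) = 1 − 0.033 = 0.967.

0.967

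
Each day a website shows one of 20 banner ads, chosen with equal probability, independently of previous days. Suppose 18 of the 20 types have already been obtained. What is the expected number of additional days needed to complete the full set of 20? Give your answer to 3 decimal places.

30.000

Starting from 18 distinct types, each trial gives a new one with probability (20−i)/20 when i types are held, so the wait for the next new type is 20/(20−i).
E = 20/2 + 20/1 = 30 ≈ 30.000.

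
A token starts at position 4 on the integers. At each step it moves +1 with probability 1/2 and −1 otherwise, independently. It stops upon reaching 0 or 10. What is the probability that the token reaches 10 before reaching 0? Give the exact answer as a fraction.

2/5

With a fair step, P(i) = ½P(i−1) + ½P(i+1) with P(0)=0, P(10)=1 has the linear solution P(i) = i/10.
P(4) = 4/10 = 2/5.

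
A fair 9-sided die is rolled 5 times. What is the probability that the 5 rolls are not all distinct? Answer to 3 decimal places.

P(all 5 different) = 9/9 · 8/9 · ··· · 5/9 ≈ 0.256.
P(at least two equal) = 1 − 0.256 = 0.744.

0.744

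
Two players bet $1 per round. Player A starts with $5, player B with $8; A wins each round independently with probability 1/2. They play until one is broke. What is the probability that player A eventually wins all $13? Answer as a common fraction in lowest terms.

With a fair step, P(i) = ½P(i−1) + ½P(i+1) with P(0)=0, P(13)=1 has the linear solution P(i) = i/13.
P(5) = 5/13.

5/13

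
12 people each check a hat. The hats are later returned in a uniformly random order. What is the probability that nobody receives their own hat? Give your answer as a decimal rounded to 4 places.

This is the derangement probability: permutations of 12 with no fixed point.
D(12) = 12! · (1 − 1/1! + 1/2! − ··· + (−1)^12/12!) = 176214841.
P = 176214841/479001600 = 16019531/43545600 ≈ 0.3679.

0.3679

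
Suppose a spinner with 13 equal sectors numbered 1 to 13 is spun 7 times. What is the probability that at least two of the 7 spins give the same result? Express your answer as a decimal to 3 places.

0.862

P(all 7 different) = 13/13 · 12/13 · ··· · 7/13 ≈ 0.138.
P(at least two equal) = 1 − 0.138 = 0.862.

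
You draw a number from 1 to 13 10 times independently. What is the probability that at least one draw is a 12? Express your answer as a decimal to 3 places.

0.551

P(no draw is a 12) = (12/13)^10 ≈ 0.449.
P(at least one) = 1 − 0.449 = 0.551.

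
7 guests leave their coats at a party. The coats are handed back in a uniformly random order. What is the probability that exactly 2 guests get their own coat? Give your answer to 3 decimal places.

0.183

Choose which 2 of the 7 are fixed: C(7,2) = 21 ways.
The remaining 5 must have no fixed point: D(5) = 44.
P = 21·44/5040 = 11/60 ≈ 0.183.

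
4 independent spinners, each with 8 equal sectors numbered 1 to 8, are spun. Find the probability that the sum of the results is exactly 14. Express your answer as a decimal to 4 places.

0.0601

There are 8^4 = 4096 equally likely outcomes.
The number of ordered 4-tuples from {1,…,8} summing to 14 is 246.
P(sum = 14) = 246/4096 = 123/2048 ≈ 0.0601.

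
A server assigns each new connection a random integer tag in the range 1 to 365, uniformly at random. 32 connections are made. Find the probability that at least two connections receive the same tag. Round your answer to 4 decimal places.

0.7533

It's easier to compute the probability that all 32 are distinct.
P(all distinct) = 365/365 · 364/365 · ··· · 334/365 ≈ 0.2467.
So the probability of at least one match is 1 − 0.2467 = 0.7533.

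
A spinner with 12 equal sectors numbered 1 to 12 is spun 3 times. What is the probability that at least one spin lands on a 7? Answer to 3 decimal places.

0.230

P(no spin lands on a 7) = (11/12)^3 ≈ 0.770.
P(at least one) = 1 − 0.770 = 0.230.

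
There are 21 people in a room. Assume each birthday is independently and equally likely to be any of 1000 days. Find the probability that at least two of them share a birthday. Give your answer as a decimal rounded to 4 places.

0.1906

It's easier to compute the probability that all 21 are distinct.
P(all distinct) = 1000/1000 · 999/1000 · ··· · 980/1000 ≈ 0.8094.
So the probability of at least one match is 1 − 0.8094 = 0.1906.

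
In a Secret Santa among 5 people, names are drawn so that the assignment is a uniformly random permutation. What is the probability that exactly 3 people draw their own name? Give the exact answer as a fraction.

Choose which 3 of the 5 are fixed: C(5,3) = 10 ways.
The remaining 2 must have no fixed point: D(2) = 1.
P = 10·1/120 = 1/12.

1/12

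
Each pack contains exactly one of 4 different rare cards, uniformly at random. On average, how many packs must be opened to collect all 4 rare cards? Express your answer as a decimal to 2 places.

After i distinct types are collected, each trial gives a new one with probability (4−i)/4, so the expected wait for the next new type is 4/(4−i).
E = 4/4 + 4/3 + 4/2 + 4/1 = 25/3 ≈ 8.33.

8.33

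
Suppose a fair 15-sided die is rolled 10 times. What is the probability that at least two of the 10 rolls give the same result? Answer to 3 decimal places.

0.981

P(all 10 different) = 15/15 · 14/15 · ··· · 6/15 ≈ 0.019.
P(at least two equal) = 1 − 0.019 = 0.981.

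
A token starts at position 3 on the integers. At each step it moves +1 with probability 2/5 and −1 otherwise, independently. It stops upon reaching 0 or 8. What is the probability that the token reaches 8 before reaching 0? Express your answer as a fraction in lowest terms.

608/6305

Let r = q/p = (3/5)/(2/5) = 3/2. The recurrence P(i) = p·P(i+1) + q·P(i−1) with P(0)=0, P(8)=1 gives P(i) = (1 − r^i)/(1 − r^8).
P(3) = (1 − (3/2)^3) / (1 − (3/2)^8) = 608/6305.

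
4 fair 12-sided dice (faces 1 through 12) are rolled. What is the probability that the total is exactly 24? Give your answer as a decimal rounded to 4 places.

0.0536

There are 12^4 = 20736 equally likely outcomes.
The number of ordered 4-tuples from {1,…,12} summing to 24 is 1111.
P(sum = 24) = 1111/20736 ≈ 0.0536.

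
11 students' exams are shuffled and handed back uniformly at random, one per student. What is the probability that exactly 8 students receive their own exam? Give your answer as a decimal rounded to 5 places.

0.00001

Choose which 8 of the 11 are fixed: C(11,8) = 165 ways.
The remaining 3 must have no fixed point: D(3) = 2.
P = 165·2/39916800 = 1/120960 ≈ 0.00001.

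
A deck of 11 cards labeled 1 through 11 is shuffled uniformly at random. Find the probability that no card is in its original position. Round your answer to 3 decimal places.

0.368

This is the derangement probability: permutations of 11 with no fixed point.
D(11) = 11! · (1 − 1/1! + 1/2! − ··· + (−1)^11/11!) = 14684570.
P = 14684570/39916800 = 1468457/3991680 ≈ 0.368.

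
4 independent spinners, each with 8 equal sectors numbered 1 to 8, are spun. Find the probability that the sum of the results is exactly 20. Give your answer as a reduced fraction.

There are 8^4 = 4096 equally likely outcomes.
The number of ordered 4-tuples from {1,…,8} summing to 20 is 315.
P(sum = 20) = 315/4096.

315/4096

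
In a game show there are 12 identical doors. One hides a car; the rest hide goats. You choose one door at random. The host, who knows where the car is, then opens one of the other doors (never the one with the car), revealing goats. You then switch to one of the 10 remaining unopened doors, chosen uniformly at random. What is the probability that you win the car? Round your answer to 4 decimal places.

0.0917

Your original door holds the car with probability 1/12, so the other 11 collectively hold it with probability 11/12.
The host can always find an empty door to open, so this doesn't change that 11/12; it is now spread over the 10 remaining unopened doors.
P(win by switching) = (11/12) · (1/10) = 11/120 ≈ 0.0917.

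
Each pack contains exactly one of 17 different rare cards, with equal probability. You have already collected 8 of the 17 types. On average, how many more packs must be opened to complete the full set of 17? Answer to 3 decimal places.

48.092

Starting from 8 distinct types, each trial gives a new one with probability (17−i)/17 when i types are held, so the wait for the next new type is 17/(17−i).
E = 17/9 + 17/8 + 17/7 + 17/6 + 17/5 + 17/4 + 17/3 + 17/2 + 17/1 = 121193/2520 ≈ 48.092.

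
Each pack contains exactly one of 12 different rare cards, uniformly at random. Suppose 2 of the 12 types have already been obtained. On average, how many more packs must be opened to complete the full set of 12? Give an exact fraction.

Starting from 2 distinct types, each trial gives a new one with probability (12−i)/12 when i types are held, so the wait for the next new type is 12/(12−i).
E = 12/10 + 12/9 + 12/8 + 12/7 + 12/6 + 12/5 + 12/4 + 12/3 + 12/2 + 12/1 = 7381/210.

7381/210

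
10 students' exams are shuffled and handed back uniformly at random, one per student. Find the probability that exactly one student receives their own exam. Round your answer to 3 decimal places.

0.368

Choose which one is fixed: C(10,1) = 10 ways.
The remaining 9 must have no fixed point: D(9) = 133496.
P = 10·133496/3628800 = 16687/45360 ≈ 0.368.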